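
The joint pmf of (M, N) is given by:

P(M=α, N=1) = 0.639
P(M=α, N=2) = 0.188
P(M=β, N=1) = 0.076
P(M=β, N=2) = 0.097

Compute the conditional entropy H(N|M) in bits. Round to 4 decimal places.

0.8107 bits

Chain rule: H(N|M) = H(M,N) − H(M).
Marginals: p(M) = (0.8270, 0.1730), p(N) = (0.7150, 0.2850).
H(M,N) = 1.4752 bits; H(M) = 0.6645 bits.
H(N|M) = 1.4752 − 0.6645 = 0.8107 bits.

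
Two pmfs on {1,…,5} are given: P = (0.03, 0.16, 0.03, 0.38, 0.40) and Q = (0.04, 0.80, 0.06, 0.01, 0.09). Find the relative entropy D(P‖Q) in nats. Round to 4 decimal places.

1.6920 nats

D(P‖Q) = Σ p·ln(p/q).
  0.03·ln(0.03/0.04) = -0.00863
  0.16·ln(0.16/0.80) = -0.25751
  0.03·ln(0.03/0.06) = -0.02079
  0.38·ln(0.38/0.01) = 1.38228
  0.40·ln(0.40/0.09) = 0.59666
D(P‖Q) = 1.6920 nats.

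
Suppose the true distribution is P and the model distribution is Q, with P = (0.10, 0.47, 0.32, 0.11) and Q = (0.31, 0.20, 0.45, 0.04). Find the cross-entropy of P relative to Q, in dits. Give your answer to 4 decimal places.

H(P,Q) = −Σ p·log₁₀ q.
  −0.10·log₁₀(0.31) = 0.05086
  −0.47·log₁₀(0.20) = 0.32852
  −0.32·log₁₀(0.45) = 0.11097
  −0.11·log₁₀(0.04) = 0.15377
H(P,Q) = 0.6441 dits.

0.6441 dits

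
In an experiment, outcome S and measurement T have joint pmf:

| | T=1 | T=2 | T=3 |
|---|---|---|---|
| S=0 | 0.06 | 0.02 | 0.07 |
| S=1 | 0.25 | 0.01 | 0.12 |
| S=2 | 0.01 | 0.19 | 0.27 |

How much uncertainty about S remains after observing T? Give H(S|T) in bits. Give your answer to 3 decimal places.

Marginals: p(S) = (0.1500, 0.3800, 0.4700), p(T) = (0.3200, 0.2200, 0.4600).
H(S|T) = Σ p(T) · H(S|T=·).
  T=1: p=0.3200, H(S|T=1) = 0.8873
  T=2: p=0.2200, H(S|T=2) = 0.6999
  T=3: p=0.4600, H(S|T=3) = 1.3702
Weighted sum = 1.068 bits.

1.068 bits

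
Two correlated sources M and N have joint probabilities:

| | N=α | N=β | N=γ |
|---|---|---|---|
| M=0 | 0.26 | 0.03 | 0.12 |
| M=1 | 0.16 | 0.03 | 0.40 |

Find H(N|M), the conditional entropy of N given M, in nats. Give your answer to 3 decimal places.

Chain rule: H(N|M) = H(M,N) − H(M).
Marginals: p(M) = (0.4100, 0.5900), p(N) = (0.4200, 0.0600, 0.5200).
H(M,N) = 1.4748 nats; H(M) = 0.6769 nats.
H(N|M) = 1.4748 − 0.6769 = 0.798 nats.

0.798 nats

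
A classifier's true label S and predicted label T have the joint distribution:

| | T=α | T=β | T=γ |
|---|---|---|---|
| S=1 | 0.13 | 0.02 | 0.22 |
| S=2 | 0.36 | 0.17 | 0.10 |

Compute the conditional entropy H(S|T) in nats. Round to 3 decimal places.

0.546 nats

Marginals: p(S) = (0.3700, 0.6300), p(T) = (0.4900, 0.1900, 0.3200).
H(S|T) = Σ p(T) · H(S|T=·).
  T=α: p=0.4900, H(S|T=α) = 0.5785
  T=β: p=0.1900, H(S|T=β) = 0.3365
  T=γ: p=0.3200, H(S|T=γ) = 0.6211
Weighted sum = 0.546 nats.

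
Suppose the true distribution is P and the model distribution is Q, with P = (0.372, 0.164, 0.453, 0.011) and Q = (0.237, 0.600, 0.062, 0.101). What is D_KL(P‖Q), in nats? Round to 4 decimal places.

0.8315 nats

D(P‖Q) = Σ p·ln(p/q).
  0.372·ln(0.372/0.237) = 0.16771
  0.164·ln(0.164/0.600) = -0.21272
  0.453·ln(0.453/0.062) = 0.90091
  0.011·ln(0.011/0.101) = -0.02439
D(P‖Q) = 0.8315 nats.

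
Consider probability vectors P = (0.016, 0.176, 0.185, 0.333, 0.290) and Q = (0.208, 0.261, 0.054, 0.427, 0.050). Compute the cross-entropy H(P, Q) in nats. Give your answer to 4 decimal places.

1.9536 nats

H(P,Q) = −Σ p·ln q.
  −0.016·ln(0.208) = 0.02512
  −0.176·ln(0.261) = 0.23641
  −0.185·ln(0.054) = 0.53997
  −0.333·ln(0.427) = 0.28337
  −0.290·ln(0.050) = 0.86876
H(P,Q) = 1.9536 nats.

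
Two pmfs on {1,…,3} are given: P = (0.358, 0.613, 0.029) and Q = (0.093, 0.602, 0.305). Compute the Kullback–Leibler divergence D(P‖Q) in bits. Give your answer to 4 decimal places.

D(P‖Q) = Σ p·log₂(p/q).
  0.358·log₂(0.358/0.093) = 0.69619
  0.613·log₂(0.613/0.602) = 0.01601
  0.029·log₂(0.029/0.305) = -0.09845
D(P‖Q) = 0.6138 bits.

0.6138 bits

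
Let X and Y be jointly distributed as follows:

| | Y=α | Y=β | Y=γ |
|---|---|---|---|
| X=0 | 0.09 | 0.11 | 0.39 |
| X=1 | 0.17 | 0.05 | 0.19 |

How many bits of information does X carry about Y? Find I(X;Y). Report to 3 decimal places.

Marginals: p(X) = (0.5900, 0.4100), p(Y) = (0.2600, 0.1600, 0.5800).
I(X;Y) = H(X) + H(Y) − H(X,Y).
H(X) = 0.9765, H(Y) = 1.3841, H(X,Y) = 2.2986.
I(X;Y) = 0.9765 + 1.3841 − 2.2986 = 0.062 bits.

0.062 bits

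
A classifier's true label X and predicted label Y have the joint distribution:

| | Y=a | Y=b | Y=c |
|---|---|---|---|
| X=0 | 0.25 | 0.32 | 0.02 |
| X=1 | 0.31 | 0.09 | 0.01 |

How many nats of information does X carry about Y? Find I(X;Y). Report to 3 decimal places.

0.057 nats

Marginals: p(X) = (0.5900, 0.4100), p(Y) = (0.5600, 0.4100, 0.0300).
I(X;Y) = H(X) + H(Y) − H(X,Y).
H(X) = 0.6769, H(Y) = 0.7955, H(X,Y) = 1.4153.
I(X;Y) = 0.6769 + 0.7955 − 1.4153 = 0.057 nats.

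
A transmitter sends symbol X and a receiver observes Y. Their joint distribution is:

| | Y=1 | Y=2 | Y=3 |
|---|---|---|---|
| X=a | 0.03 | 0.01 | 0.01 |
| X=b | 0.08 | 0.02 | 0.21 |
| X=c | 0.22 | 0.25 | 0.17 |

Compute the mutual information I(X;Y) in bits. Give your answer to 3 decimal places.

0.147 bits

Marginals: p(X) = (0.0500, 0.3100, 0.6400), p(Y) = (0.3300, 0.2800, 0.3900).
I(X;Y) = H(X) + H(Y) − H(X,Y).
H(X) = 1.1520, H(Y) = 1.5718, H(X,Y) = 2.5770.
I(X;Y) = 1.1520 + 1.5718 − 2.5770 = 0.147 bits.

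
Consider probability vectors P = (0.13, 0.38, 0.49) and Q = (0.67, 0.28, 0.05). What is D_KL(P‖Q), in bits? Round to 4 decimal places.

D(P‖Q) = Σ p·log₂(p/q).
  0.13·log₂(0.13/0.67) = -0.30753
  0.38·log₂(0.38/0.28) = 0.16742
  0.49·log₂(0.49/0.05) = 1.61346
D(P‖Q) = 1.4733 bits.

1.4733 bits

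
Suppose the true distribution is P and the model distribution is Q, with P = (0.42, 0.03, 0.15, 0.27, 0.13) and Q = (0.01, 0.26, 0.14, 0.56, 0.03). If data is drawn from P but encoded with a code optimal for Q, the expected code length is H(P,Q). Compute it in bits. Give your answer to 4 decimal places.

H(P,Q) = −Σ p·log₂ q.
  −0.42·log₂(0.01) = 2.79042
  −0.03·log₂(0.26) = 0.05830
  −0.15·log₂(0.14) = 0.42548
  −0.27·log₂(0.56) = 0.22586
  −0.13·log₂(0.03) = 0.65766
H(P,Q) = 4.1577 bits.

4.1577 bits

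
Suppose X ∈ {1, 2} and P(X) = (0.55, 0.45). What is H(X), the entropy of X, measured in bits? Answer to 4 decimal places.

0.9928 bits

H(X) = −Σ p·log₂ p.
  −(0.55)·log₂(0.55) = 0.47437
  −(0.45)·log₂(0.45) = 0.51840
Sum: 0.47437 + 0.51840 = 0.9928 bits.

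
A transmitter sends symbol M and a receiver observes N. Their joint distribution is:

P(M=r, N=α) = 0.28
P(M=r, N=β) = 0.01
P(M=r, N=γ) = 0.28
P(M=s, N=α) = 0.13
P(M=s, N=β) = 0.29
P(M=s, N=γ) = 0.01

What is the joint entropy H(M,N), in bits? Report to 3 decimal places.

H(M,N) = −Σ p(x,y)·log₂ p(x,y) over all 6 cells.
  cell (r,α): −0.28·log₂0.28 = 0.5142
  cell (r,β): −0.01·log₂0.01 = 0.0664
  cell (r,γ): −0.28·log₂0.28 = 0.5142
  cell (s,α): −0.13·log₂0.13 = 0.3826
  cell (s,β): −0.29·log₂0.29 = 0.5179
  cell (s,γ): −0.01·log₂0.01 = 0.0664
Sum = 2.062 bits.

2.062 bits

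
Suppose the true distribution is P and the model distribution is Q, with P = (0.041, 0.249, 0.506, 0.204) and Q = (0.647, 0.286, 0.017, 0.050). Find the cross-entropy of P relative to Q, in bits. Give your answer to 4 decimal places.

H(P,Q) = −Σ p·log₂ q.
  −0.041·log₂(0.647) = 0.02575
  −0.249·log₂(0.286) = 0.44967
  −0.506·log₂(0.017) = 2.97443
  −0.204·log₂(0.050) = 0.88167
H(P,Q) = 4.3315 bits.

4.3315 bits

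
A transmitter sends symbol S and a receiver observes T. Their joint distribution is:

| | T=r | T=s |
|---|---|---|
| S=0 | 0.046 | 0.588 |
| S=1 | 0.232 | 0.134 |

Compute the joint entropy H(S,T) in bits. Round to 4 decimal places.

1.5324 bits

H(S,T) = −Σ p(x,y)·log₂ p(x,y) over all 4 cells.
  cell (0,r): −0.046·log₂0.046 = 0.20434
  cell (0,s): −0.588·log₂0.588 = 0.45047
  cell (1,r): −0.232·log₂0.232 = 0.48901
  cell (1,s): −0.134·log₂0.134 = 0.38856
Sum = 1.5324 bits.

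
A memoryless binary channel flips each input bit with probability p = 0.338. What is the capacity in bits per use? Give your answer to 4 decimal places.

Binary symmetric channel: C = 1 − h₂(ε) where h₂ is the binary entropy function.
h₂(0.338) = −0.338·log₂0.338 − 0.662·log₂0.662 = 0.9229.
C = 1 − 0.9229 = 0.0771 bits per channel use.

0.0771 bits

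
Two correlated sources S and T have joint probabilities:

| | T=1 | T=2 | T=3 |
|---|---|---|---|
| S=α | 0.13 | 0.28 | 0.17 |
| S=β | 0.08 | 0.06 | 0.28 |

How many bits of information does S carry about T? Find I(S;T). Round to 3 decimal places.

0.121 bits

Marginals: p(S) = (0.5800, 0.4200), p(T) = (0.2100, 0.3400, 0.4500).
I(S;T) = Σ p(x,y)·log₂[p(x,y)/(p(x)p(y))].
  (α,1): 0.13·log₂(1.0673) = 0.0122
  (α,2): 0.28·log₂(1.4199) = 0.1416
  (α,3): 0.17·log₂(0.6513) = -0.1051
  (β,1): 0.08·log₂(0.9070) = -0.0113
  (β,2): 0.06·log₂(0.4202) = -0.0751
  (β,3): 0.28·log₂(1.4815) = 0.1588
Sum = 0.121 bits.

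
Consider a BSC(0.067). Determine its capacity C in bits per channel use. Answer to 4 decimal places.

0.6454 bits

Binary symmetric channel: C = 1 − h₂(ε) where h₂ is the binary entropy function.
h₂(0.067) = −0.067·log₂0.067 − 0.933·log₂0.933 = 0.3546.
C = 1 − 0.3546 = 0.6454 bits per channel use.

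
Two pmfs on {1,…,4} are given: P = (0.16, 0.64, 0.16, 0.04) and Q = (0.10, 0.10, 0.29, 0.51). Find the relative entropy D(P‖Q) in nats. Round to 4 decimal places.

D(P‖Q) = Σ p·ln(p/q).
  0.16·ln(0.16/0.10) = 0.07520
  0.64·ln(0.64/0.10) = 1.18803
  0.16·ln(0.16/0.29) = -0.09515
  0.04·ln(0.04/0.51) = -0.10182
D(P‖Q) = 1.0663 nats.

1.0663 nats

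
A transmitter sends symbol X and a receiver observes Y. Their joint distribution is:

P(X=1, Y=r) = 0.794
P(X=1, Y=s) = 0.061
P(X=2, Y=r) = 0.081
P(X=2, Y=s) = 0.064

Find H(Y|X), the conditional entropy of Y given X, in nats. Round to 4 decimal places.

0.3193 nats

Marginals: p(X) = (0.8550, 0.1450), p(Y) = (0.8750, 0.1250).
H(Y|X) = Σ p(X) · H(Y|X=·).
  X=1: p=0.8550, H(Y|X=1) = 0.2571
  X=2: p=0.1450, H(Y|X=2) = 0.6863
Weighted sum = 0.3193 nats.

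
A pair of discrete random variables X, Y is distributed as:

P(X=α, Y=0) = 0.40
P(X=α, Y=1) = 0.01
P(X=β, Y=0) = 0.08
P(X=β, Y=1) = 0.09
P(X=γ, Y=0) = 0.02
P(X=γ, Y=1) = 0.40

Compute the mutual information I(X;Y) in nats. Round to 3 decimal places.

0.448 nats

Marginals: p(X) = (0.4100, 0.1700, 0.4200), p(Y) = (0.5000, 0.5000).
I(X;Y) = H(X) + H(Y) − H(X,Y).
H(X) = 1.0311, H(Y) = 0.6931, H(X,Y) = 1.2761.
I(X;Y) = 1.0311 + 0.6931 − 1.2761 = 0.448 nats.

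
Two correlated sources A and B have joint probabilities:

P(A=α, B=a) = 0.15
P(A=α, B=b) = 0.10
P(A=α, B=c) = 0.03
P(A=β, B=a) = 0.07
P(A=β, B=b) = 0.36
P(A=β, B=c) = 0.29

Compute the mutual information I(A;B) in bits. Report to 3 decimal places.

0.166 bits

Marginals: p(A) = (0.2800, 0.7200), p(B) = (0.2200, 0.4600, 0.3200).
I(A;B) = Σ p(x,y)·log₂[p(x,y)/(p(x)p(y))].
  (α,a): 0.15·log₂(2.4351) = 0.1926
  (α,b): 0.10·log₂(0.7764) = -0.0365
  (α,c): 0.03·log₂(0.3348) = -0.0474
  (β,a): 0.07·log₂(0.4419) = -0.0825
  (β,b): 0.36·log₂(1.0870) = 0.0433
  (β,c): 0.29·log₂(1.2587) = 0.0963
Sum = 0.166 bits.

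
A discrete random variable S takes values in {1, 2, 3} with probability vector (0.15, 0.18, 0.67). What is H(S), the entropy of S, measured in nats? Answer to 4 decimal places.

0.8616 nats

H(S) = −Σ p·ln p.
  −(0.15)·ln(0.15) = 0.28457
  −(0.18)·ln(0.18) = 0.30866
  −(0.67)·ln(0.67) = 0.26832
Sum: 0.28457 + 0.30866 + 0.26832 = 0.8616 nats.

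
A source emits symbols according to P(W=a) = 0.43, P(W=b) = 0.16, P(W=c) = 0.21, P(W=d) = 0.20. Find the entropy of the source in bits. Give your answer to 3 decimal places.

1.884 bits

H(W) = −Σ p·log₂ p.
  −(0.43)·log₂(0.43) = 0.5236
  −(0.16)·log₂(0.16) = 0.4230
  −(0.21)·log₂(0.21) = 0.4728
  −(0.20)·log₂(0.20) = 0.4644
Sum: 0.5236 + 0.4230 + 0.4728 + 0.4644 = 1.884 bits.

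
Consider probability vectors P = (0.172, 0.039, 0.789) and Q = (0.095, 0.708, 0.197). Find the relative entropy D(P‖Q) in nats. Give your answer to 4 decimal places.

D(P‖Q) = Σ p·ln(p/q).
  0.172·ln(0.172/0.095) = 0.10210
  0.039·ln(0.039/0.708) = -0.11306
  0.789·ln(0.789/0.197) = 1.09479
D(P‖Q) = 1.0838 nats.

1.0838 nats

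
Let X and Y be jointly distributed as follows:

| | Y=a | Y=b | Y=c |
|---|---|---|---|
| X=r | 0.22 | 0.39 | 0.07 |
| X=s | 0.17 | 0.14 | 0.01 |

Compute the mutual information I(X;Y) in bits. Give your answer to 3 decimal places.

0.034 bits

Marginals: p(X) = (0.6800, 0.3200), p(Y) = (0.3900, 0.5300, 0.0800).
I(X;Y) = H(X) + H(Y) − H(X,Y).
H(X) = 0.9044, H(Y) = 1.3068, H(X,Y) = 2.1771.
I(X;Y) = 0.9044 + 1.3068 − 2.1771 = 0.034 bits.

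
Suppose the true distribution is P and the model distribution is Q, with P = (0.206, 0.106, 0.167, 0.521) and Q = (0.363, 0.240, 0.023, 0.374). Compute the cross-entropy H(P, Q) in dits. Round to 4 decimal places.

0.6525 dits

H(P,Q) = −Σ p·log₁₀ q.
  −0.206·log₁₀(0.363) = 0.09066
  −0.106·log₁₀(0.240) = 0.06570
  −0.167·log₁₀(0.023) = 0.27359
  −0.521·log₁₀(0.374) = 0.22253
H(P,Q) = 0.6525 dits.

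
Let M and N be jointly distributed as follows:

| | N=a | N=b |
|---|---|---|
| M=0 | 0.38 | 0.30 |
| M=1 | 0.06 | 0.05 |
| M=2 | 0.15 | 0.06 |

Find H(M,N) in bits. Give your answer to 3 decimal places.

H(M,N) = −Σ p(x,y)·log₂ p(x,y) over all 6 cells.
  cell (0,a): −0.38·log₂0.38 = 0.5305
  cell (0,b): −0.30·log₂0.30 = 0.5211
  cell (1,a): −0.06·log₂0.06 = 0.2435
  cell (1,b): −0.05·log₂0.05 = 0.2161
  cell (2,a): −0.15·log₂0.15 = 0.4105
  cell (2,b): −0.06·log₂0.06 = 0.2435
Sum = 2.165 bits.

2.165 bits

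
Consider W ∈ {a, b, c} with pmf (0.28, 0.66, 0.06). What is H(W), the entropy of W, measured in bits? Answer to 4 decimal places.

H(W) = −Σ p·log₂ p.
  −(0.28)·log₂(0.28) = 0.51422
  −(0.66)·log₂(0.66) = 0.39564
  −(0.06)·log₂(0.06) = 0.24353
Sum: 0.51422 + 0.39564 + 0.24353 = 1.1534 bits.

1.1534 bits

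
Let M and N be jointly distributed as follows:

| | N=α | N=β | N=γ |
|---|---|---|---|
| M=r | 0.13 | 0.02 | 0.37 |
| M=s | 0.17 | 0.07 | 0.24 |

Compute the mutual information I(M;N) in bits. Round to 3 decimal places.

0.044 bits

Marginals: p(M) = (0.5200, 0.4800), p(N) = (0.3000, 0.0900, 0.6100).
I(M;N) = H(M) + H(N) − H(M,N).
H(M) = 0.9988, H(N) = 1.2687, H(M,N) = 2.2235.
I(M;N) = 0.9988 + 1.2687 − 2.2235 = 0.044 bits.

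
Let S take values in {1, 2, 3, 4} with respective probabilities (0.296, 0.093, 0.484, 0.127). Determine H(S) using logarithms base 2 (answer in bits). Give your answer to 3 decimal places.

1.723 bits

H(S) = −Σ p·log₂ p.
  −(0.296)·log₂(0.296) = 0.5199
  −(0.093)·log₂(0.093) = 0.3187
  −(0.484)·log₂(0.484) = 0.5067
  −(0.127)·log₂(0.127) = 0.3781
Sum: 0.5199 + 0.3187 + 0.5067 + 0.3781 = 1.723 bits.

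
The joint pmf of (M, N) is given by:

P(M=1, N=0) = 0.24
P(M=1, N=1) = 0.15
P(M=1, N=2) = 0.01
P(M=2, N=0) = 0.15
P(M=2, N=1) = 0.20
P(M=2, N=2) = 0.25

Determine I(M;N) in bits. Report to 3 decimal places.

Marginals: p(M) = (0.4000, 0.6000), p(N) = (0.3900, 0.3500, 0.2600).
I(M;N) = H(M) + H(N) − H(M,N).
H(M) = 0.9710, H(N) = 1.5652, H(M,N) = 2.3460.
I(M;N) = 0.9710 + 1.5652 − 2.3460 = 0.190 bits.

0.190 bits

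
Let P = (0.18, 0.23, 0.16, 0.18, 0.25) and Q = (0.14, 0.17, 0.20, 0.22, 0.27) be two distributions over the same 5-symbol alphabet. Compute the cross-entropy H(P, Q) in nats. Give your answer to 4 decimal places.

H(P,Q) = −Σ p·ln q.
  −0.18·ln(0.14) = 0.35390
  −0.23·ln(0.17) = 0.40755
  −0.16·ln(0.20) = 0.25751
  −0.18·ln(0.22) = 0.27254
  −0.25·ln(0.27) = 0.32733
H(P,Q) = 1.6188 nats.

1.6188 nats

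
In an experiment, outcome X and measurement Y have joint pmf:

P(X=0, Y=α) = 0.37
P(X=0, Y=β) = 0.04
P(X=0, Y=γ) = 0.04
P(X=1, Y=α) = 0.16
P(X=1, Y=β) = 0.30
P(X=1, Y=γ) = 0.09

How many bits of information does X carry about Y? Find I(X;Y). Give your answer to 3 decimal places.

Marginals: p(X) = (0.4500, 0.5500), p(Y) = (0.5300, 0.3400, 0.1300).
I(X;Y) = H(X) + H(Y) − H(X,Y).
H(X) = 0.9928, H(Y) = 1.3973, H(X,Y) = 2.1590.
I(X;Y) = 0.9928 + 1.3973 − 2.1590 = 0.231 bits.

0.231 bits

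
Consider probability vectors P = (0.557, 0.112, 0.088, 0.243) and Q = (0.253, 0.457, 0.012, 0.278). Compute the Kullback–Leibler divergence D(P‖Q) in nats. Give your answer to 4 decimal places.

0.4247 nats

D(P‖Q) = Σ p·ln(p/q).
  0.557·ln(0.557/0.253) = 0.43957
  0.112·ln(0.112/0.457) = -0.15749
  0.088·ln(0.088/0.012) = 0.17533
  0.243·ln(0.243/0.278) = -0.03270
D(P‖Q) = 0.4247 nats.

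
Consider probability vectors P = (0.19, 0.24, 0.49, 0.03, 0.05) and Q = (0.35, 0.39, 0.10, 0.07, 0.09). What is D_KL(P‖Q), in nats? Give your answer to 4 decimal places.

0.4913 nats

D(P‖Q) = Σ p·ln(p/q).
  0.19·ln(0.19/0.35) = -0.11607
  0.24·ln(0.24/0.39) = -0.11652
  0.49·ln(0.49/0.10) = 0.77873
  0.03·ln(0.03/0.07) = -0.02542
  0.05·ln(0.05/0.09) = -0.02939
D(P‖Q) = 0.4913 nats.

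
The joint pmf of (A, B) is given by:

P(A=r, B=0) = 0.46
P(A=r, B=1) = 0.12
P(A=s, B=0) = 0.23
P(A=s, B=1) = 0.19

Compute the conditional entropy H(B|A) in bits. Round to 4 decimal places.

0.8438 bits

Chain rule: H(B|A) = H(A,B) − H(A).
Marginals: p(A) = (0.5800, 0.4200), p(B) = (0.6900, 0.3100).
H(A,B) = 1.8253 bits; H(A) = 0.9815 bits.
H(B|A) = 1.8253 − 0.9815 = 0.8438 bits.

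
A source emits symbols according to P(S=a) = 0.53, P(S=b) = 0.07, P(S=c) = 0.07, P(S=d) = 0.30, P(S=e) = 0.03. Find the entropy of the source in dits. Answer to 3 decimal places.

0.510 dits

H(S) = −Σ p·log₁₀ p.
  −(0.53)·log₁₀(0.53) = 0.1461
  −(0.07)·log₁₀(0.07) = 0.0808
  −(0.07)·log₁₀(0.07) = 0.0808
  −(0.30)·log₁₀(0.30) = 0.1569
  −(0.03)·log₁₀(0.03) = 0.0457
Sum: 0.1461 + 0.0808 + 0.0808 + 0.1569 + 0.0457 = 0.510 dits.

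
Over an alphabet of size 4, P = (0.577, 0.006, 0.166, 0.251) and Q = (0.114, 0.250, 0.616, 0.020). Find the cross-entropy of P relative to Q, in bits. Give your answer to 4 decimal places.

3.3523 bits

H(P,Q) = −Σ p·log₂ q.
  −0.577·log₂(0.114) = 1.80768
  −0.006·log₂(0.250) = 0.01200
  −0.166·log₂(0.616) = 0.11603
  −0.251·log₂(0.020) = 1.41661
H(P,Q) = 3.3523 bits.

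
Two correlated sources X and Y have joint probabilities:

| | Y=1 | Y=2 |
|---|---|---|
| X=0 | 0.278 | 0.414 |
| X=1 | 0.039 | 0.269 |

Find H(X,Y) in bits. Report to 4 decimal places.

H(X,Y) = −Σ p(x,y)·log₂ p(x,y) over all 4 cells.
  cell (0,1): −0.278·log₂0.278 = 0.51342
  cell (0,2): −0.414·log₂0.414 = 0.52673
  cell (1,1): −0.039·log₂0.039 = 0.18253
  cell (1,2): −0.269·log₂0.269 = 0.50957
Sum = 1.7323 bits.

1.7323 bits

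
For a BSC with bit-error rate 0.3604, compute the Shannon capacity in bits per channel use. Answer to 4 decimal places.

Binary symmetric channel: C = 1 − h₂(ε) where h₂ is the binary entropy function.
h₂(0.3604) = −0.3604·log₂0.3604 − 0.6396·log₂0.6396 = 0.9430.
C = 1 − 0.9430 = 0.0570 bits per channel use.

0.0570 bits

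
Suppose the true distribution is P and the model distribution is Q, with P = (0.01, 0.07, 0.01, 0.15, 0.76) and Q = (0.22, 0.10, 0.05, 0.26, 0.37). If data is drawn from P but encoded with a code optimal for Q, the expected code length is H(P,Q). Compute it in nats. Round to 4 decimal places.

1.1640 nats

H(P,Q) = −Σ p·ln q.
  −0.01·ln(0.22) = 0.01514
  −0.07·ln(0.10) = 0.16118
  −0.01·ln(0.05) = 0.02996
  −0.15·ln(0.26) = 0.20206
  −0.76·ln(0.37) = 0.75563
H(P,Q) = 1.1640 nats.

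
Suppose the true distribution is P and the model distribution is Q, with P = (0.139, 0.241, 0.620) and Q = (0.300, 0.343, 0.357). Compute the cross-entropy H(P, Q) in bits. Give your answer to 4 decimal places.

1.5348 bits

H(P,Q) = −Σ p·log₂ q.
  −0.139·log₂(0.300) = 0.24144
  −0.241·log₂(0.343) = 0.37204
  −0.620·log₂(0.357) = 0.92132
H(P,Q) = 1.5348 bits.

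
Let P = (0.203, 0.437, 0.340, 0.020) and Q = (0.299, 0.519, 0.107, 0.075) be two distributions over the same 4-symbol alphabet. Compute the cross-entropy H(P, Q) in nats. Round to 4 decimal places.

1.3434 nats

H(P,Q) = −Σ p·ln q.
  −0.203·ln(0.299) = 0.24508
  −0.437·ln(0.519) = 0.28661
  −0.340·ln(0.107) = 0.75987
  −0.020·ln(0.075) = 0.05181
H(P,Q) = 1.3434 nats.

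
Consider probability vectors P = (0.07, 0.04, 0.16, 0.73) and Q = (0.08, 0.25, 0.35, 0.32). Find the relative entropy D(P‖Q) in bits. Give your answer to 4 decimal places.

0.5686 bits

D(P‖Q) = Σ p·log₂(p/q).
  0.07·log₂(0.07/0.08) = -0.01349
  0.04·log₂(0.04/0.25) = -0.10575
  0.16·log₂(0.16/0.35) = -0.18069
  0.73·log₂(0.73/0.32) = 0.86857
D(P‖Q) = 0.5686 bits.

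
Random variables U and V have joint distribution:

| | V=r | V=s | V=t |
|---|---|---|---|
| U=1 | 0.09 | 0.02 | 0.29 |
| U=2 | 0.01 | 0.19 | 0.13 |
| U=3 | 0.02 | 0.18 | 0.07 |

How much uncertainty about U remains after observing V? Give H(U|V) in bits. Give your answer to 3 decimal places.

1.273 bits

Chain rule: H(U|V) = H(U,V) − H(V).
Marginals: p(U) = (0.4000, 0.3300, 0.2700), p(V) = (0.1200, 0.3900, 0.4900).
H(U,V) = 2.6745 bits; H(V) = 1.4011 bits.
H(U|V) = 2.6745 − 1.4011 = 1.273 bits.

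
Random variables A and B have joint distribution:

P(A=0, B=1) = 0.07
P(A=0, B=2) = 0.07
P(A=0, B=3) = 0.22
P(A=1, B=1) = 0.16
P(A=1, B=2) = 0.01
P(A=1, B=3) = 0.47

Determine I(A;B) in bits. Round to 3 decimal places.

0.072 bits

Marginals: p(A) = (0.3600, 0.6400), p(B) = (0.2300, 0.0800, 0.6900).
I(A;B) = Σ p(x,y)·log₂[p(x,y)/(p(x)p(y))].
  (0,1): 0.07·log₂(0.8454) = -0.0170
  (0,2): 0.07·log₂(2.4306) = 0.0897
  (0,3): 0.22·log₂(0.8857) = -0.0385
  (1,1): 0.16·log₂(1.0870) = 0.0192
  (1,2): 0.01·log₂(0.1953) = -0.0236
  (1,3): 0.47·log₂(1.0643) = 0.0423
Sum = 0.072 bits.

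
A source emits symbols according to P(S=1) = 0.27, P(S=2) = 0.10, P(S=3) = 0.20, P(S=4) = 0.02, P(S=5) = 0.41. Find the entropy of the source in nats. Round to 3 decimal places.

1.349 nats

H(S) = −Σ p·ln p.
  −(0.27)·ln(0.27) = 0.3535
  −(0.10)·ln(0.10) = 0.2303
  −(0.20)·ln(0.20) = 0.3219
  −(0.02)·ln(0.02) = 0.0782
  −(0.41)·ln(0.41) = 0.3656
Sum: 0.3535 + 0.2303 + 0.3219 + 0.0782 + 0.3656 = 1.349 nats.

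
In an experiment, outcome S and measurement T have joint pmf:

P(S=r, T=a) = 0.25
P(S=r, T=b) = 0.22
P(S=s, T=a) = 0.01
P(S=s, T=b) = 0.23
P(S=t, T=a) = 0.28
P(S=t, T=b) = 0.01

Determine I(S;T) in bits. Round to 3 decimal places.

Marginals: p(S) = (0.4700, 0.2400, 0.2900), p(T) = (0.5400, 0.4600).
I(S;T) = H(S) + H(T) − H(S,T).
H(S) = 1.5240, H(T) = 0.9954, H(S,T) = 2.1153.
I(S;T) = 1.5240 + 0.9954 − 2.1153 = 0.404 bits.

0.404 bits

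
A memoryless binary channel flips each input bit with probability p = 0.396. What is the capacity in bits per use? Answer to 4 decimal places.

Binary symmetric channel: C = 1 − h₂(ε) where h₂ is the binary entropy function.
h₂(0.396) = −0.396·log₂0.396 − 0.604·log₂0.604 = 0.9686.
C = 1 − 0.9686 = 0.0314 bits per channel use.

0.0314 bits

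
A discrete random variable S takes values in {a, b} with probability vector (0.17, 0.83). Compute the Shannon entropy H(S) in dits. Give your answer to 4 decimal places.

0.1980 dits

H(S) = −Σ p·log₁₀ p.
  −(0.17)·log₁₀(0.17) = 0.13082
  −(0.83)·log₁₀(0.83) = 0.06717
Sum: 0.13082 + 0.06717 = 0.1980 dits.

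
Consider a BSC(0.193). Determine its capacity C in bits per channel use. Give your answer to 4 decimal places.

Binary symmetric channel: C = 1 − h₂(ε) where h₂ is the binary entropy function.
h₂(0.193) = −0.193·log₂0.193 − 0.807·log₂0.807 = 0.7077.
C = 1 − 0.7077 = 0.2923 bits per channel use.

0.2923 bits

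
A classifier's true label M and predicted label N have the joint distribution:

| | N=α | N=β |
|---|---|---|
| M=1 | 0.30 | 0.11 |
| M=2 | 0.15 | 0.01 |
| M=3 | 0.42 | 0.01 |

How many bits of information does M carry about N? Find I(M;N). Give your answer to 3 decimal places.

0.091 bits

Marginals: p(M) = (0.4100, 0.1600, 0.4300), p(N) = (0.8700, 0.1300).
I(M;N) = Σ p(x,y)·log₂[p(x,y)/(p(x)p(y))].
  (1,α): 0.30·log₂(0.8410) = -0.0749
  (1,β): 0.11·log₂(2.0638) = 0.1150
  (2,α): 0.15·log₂(1.0776) = 0.0162
  (2,β): 0.01·log₂(0.4808) = -0.0106
  (3,α): 0.42·log₂(1.1227) = 0.0701
  (3,β): 0.01·log₂(0.1789) = -0.0248
Sum = 0.091 bits.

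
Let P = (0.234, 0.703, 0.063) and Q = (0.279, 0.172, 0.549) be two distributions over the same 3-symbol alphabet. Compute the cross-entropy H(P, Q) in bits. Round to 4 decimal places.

H(P,Q) = −Σ p·log₂ q.
  −0.234·log₂(0.279) = 0.43095
  −0.703·log₂(0.172) = 1.78528
  −0.063·log₂(0.549) = 0.05450
H(P,Q) = 2.2707 bits.

2.2707 bits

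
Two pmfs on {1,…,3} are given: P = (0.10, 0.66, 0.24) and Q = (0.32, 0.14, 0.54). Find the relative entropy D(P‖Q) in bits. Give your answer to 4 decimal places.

D(P‖Q) = Σ p·log₂(p/q).
  0.10·log₂(0.10/0.32) = -0.16781
  0.66·log₂(0.66/0.14) = 1.47645
  0.24·log₂(0.24/0.54) = -0.28078
D(P‖Q) = 1.0279 bits.

1.0279 bits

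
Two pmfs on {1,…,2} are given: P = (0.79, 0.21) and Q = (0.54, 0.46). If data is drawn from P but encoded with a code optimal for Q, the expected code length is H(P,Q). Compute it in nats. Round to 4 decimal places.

H(P,Q) = −Σ p·ln q.
  −0.79·ln(0.54) = 0.48679
  −0.21·ln(0.46) = 0.16307
H(P,Q) = 0.6499 nats.

0.6499 nats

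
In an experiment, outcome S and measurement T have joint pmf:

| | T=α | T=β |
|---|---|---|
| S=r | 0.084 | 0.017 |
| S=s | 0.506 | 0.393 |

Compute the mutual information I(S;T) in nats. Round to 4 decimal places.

Marginals: p(S) = (0.1010, 0.8990), p(T) = (0.5900, 0.4100).
I(S;T) = Σ p(x,y)·ln[p(x,y)/(p(x)p(y))].
  (r,α): 0.084·ln(1.4096) = 0.02884
  (r,β): 0.017·ln(0.4105) = -0.01514
  (s,α): 0.506·ln(0.9540) = -0.02384
  (s,β): 0.393·ln(1.0662) = 0.02520
Sum = 0.0151 nats.

0.0151 nats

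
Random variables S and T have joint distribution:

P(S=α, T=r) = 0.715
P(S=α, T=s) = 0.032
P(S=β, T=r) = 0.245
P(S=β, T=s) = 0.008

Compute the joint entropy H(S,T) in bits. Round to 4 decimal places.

1.0578 bits

H(S,T) = −Σ p(x,y)·log₂ p(x,y) over all 4 cells.
  cell (α,r): −0.715·log₂0.715 = 0.34605
  cell (α,s): −0.032·log₂0.032 = 0.15891
  cell (β,r): −0.245·log₂0.245 = 0.49714
  cell (β,s): −0.008·log₂0.008 = 0.05573
Sum = 1.0578 bits.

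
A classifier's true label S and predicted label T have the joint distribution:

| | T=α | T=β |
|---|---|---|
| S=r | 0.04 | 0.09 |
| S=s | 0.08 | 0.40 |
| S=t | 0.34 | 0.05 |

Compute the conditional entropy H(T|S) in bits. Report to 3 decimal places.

0.643 bits

Chain rule: H(T|S) = H(S,T) − H(S).
Marginals: p(S) = (0.1300, 0.4800, 0.3900), p(T) = (0.4600, 0.5400).
H(S,T) = 2.0640 bits; H(S) = 1.4207 bits.
H(T|S) = 2.0640 − 1.4207 = 0.643 bits.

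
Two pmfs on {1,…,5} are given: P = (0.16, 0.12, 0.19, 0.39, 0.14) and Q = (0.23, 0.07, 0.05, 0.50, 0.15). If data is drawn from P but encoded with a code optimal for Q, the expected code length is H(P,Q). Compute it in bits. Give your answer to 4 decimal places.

H(P,Q) = −Σ p·log₂ q.
  −0.16·log₂(0.23) = 0.33925
  −0.12·log₂(0.07) = 0.46038
  −0.19·log₂(0.05) = 0.82117
  −0.39·log₂(0.50) = 0.39000
  −0.14·log₂(0.15) = 0.38318
H(P,Q) = 2.3940 bits.

2.3940 bits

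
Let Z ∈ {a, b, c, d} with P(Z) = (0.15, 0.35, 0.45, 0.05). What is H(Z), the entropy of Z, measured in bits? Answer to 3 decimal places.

H(Z) = −Σ p·log₂ p.
  −(0.15)·log₂(0.15) = 0.4105
  −(0.35)·log₂(0.35) = 0.5301
  −(0.45)·log₂(0.45) = 0.5184
  −(0.05)·log₂(0.05) = 0.2161
Sum: 0.4105 + 0.5301 + 0.5184 + 0.2161 = 1.675 bits.

1.675 bits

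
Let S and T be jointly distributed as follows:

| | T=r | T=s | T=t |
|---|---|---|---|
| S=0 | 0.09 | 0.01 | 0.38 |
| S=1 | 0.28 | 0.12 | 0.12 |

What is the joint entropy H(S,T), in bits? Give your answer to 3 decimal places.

H(S,T) = −Σ p(x,y)·log₂ p(x,y) over all 6 cells.
  cell (0,r): −0.09·log₂0.09 = 0.3127
  cell (0,s): −0.01·log₂0.01 = 0.0664
  cell (0,t): −0.38·log₂0.38 = 0.5305
  cell (1,r): −0.28·log₂0.28 = 0.5142
  cell (1,s): −0.12·log₂0.12 = 0.3671
  cell (1,t): −0.12·log₂0.12 = 0.3671
Sum = 2.158 bits.

2.158 bits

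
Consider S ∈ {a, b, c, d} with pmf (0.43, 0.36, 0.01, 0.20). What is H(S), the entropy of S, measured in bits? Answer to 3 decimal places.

1.585 bits

H(S) = −Σ p·log₂ p.
  −(0.43)·log₂(0.43) = 0.5236
  −(0.36)·log₂(0.36) = 0.5306
  −(0.01)·log₂(0.01) = 0.0664
  −(0.20)·log₂(0.20) = 0.4644
Sum: 0.5236 + 0.5306 + 0.0664 + 0.4644 = 1.585 bits.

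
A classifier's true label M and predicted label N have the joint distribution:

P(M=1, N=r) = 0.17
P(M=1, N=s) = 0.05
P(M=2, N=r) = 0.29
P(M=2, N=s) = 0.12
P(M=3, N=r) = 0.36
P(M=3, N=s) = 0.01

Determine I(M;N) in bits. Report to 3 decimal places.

Marginals: p(M) = (0.2200, 0.4100, 0.3700), p(N) = (0.8200, 0.1800).
I(M;N) = H(M) + H(N) − H(M,N).
H(M) = 1.5387, H(N) = 0.6801, H(M,N) = 2.1327.
I(M;N) = 1.5387 + 0.6801 − 2.1327 = 0.086 bits.

0.086 bits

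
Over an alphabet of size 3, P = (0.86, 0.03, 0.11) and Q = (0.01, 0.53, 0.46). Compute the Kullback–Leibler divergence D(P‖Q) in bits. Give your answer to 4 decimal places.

D(P‖Q) = Σ p·log₂(p/q).
  0.86·log₂(0.86/0.01) = 5.52659
  0.03·log₂(0.03/0.53) = -0.12429
  0.11·log₂(0.11/0.46) = -0.22705
D(P‖Q) = 5.1752 bits.

5.1752 bits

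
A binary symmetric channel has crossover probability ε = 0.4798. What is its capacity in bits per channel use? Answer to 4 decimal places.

0.0012 bits

Binary symmetric channel: C = 1 − h₂(ε) where h₂ is the binary entropy function.
h₂(0.4798) = −0.4798·log₂0.4798 − 0.5202·log₂0.5202 = 0.9988.
C = 1 − 0.9988 = 0.0012 bits per channel use.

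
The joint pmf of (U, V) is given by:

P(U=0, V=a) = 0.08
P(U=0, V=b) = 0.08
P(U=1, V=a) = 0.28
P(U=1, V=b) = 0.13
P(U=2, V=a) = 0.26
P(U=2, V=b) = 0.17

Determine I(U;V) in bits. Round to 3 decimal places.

Marginals: p(U) = (0.1600, 0.4100, 0.4300), p(V) = (0.6200, 0.3800).
I(U;V) = Σ p(x,y)·log₂[p(x,y)/(p(x)p(y))].
  (0,a): 0.08·log₂(0.8065) = -0.0248
  (0,b): 0.08·log₂(1.3158) = 0.0317
  (1,a): 0.28·log₂(1.1015) = 0.0390
  (1,b): 0.13·log₂(0.8344) = -0.0340
  (2,a): 0.26·log₂(0.9752) = -0.0094
  (2,b): 0.17·log₂(1.0404) = 0.0097
Sum = 0.012 bits.

0.012 bits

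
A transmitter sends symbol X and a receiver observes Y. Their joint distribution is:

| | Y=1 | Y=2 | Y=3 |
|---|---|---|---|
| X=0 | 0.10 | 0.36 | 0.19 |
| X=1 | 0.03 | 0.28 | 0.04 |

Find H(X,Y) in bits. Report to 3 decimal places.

H(X,Y) = −Σ p(x,y)·log₂ p(x,y) over all 6 cells.
  cell (0,1): −0.10·log₂0.10 = 0.3322
  cell (0,2): −0.36·log₂0.36 = 0.5306
  cell (0,3): −0.19·log₂0.19 = 0.4552
  cell (1,1): −0.03·log₂0.03 = 0.1518
  cell (1,2): −0.28·log₂0.28 = 0.5142
  cell (1,3): −0.04·log₂0.04 = 0.1858
Sum = 2.170 bits.

2.170 bits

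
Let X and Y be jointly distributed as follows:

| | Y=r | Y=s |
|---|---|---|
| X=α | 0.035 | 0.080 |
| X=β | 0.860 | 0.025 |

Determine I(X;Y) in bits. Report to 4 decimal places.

Marginals: p(X) = (0.1150, 0.8850), p(Y) = (0.8950, 0.1050).
I(X;Y) = Σ p(x,y)·log₂[p(x,y)/(p(x)p(y))].
  (α,r): 0.035·log₂(0.3401) = -0.05447
  (α,s): 0.080·log₂(6.6253) = 0.21824
  (β,r): 0.860·log₂(1.0858) = 0.10208
  (β,s): 0.025·log₂(0.2690) = -0.04735
Sum = 0.2185 bits.

0.2185 bits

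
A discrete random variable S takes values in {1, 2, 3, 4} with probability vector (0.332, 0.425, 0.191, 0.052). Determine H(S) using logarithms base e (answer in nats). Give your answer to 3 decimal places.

1.200 nats

H(S) = −Σ p·ln p.
  −(0.332)·ln(0.332) = 0.3661
  −(0.425)·ln(0.425) = 0.3637
  −(0.191)·ln(0.191) = 0.3162
  −(0.052)·ln(0.052) = 0.1537
Sum: 0.3661 + 0.3637 + 0.3162 + 0.1537 = 1.200 nats.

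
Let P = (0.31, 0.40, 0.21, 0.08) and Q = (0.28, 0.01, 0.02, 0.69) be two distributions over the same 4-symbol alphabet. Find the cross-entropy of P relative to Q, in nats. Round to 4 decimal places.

3.0879 nats

H(P,Q) = −Σ p·ln q.
  −0.31·ln(0.28) = 0.39462
  −0.40·ln(0.01) = 1.84207
  −0.21·ln(0.02) = 0.82152
  −0.08·ln(0.69) = 0.02969
H(P,Q) = 3.0879 nats.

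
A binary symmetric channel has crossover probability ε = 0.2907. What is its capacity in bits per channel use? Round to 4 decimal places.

0.1304 bits

Binary symmetric channel: C = 1 − h₂(ε) where h₂ is the binary entropy function.
h₂(0.2907) = −0.2907·log₂0.2907 − 0.7093·log₂0.7093 = 0.8696.
C = 1 − 0.8696 = 0.1304 bits per channel use.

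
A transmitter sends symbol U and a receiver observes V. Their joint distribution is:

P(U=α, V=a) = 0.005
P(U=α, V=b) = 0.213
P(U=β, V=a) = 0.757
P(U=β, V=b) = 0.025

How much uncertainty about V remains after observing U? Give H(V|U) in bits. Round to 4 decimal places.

0.1940 bits

Marginals: p(U) = (0.2180, 0.7820), p(V) = (0.7620, 0.2380).
H(V|U) = Σ p(U) · H(V|U=·).
  U=α: p=0.2180, H(V|U=α) = 0.1576
  U=β: p=0.7820, H(V|U=β) = 0.2042
Weighted sum = 0.1940 bits.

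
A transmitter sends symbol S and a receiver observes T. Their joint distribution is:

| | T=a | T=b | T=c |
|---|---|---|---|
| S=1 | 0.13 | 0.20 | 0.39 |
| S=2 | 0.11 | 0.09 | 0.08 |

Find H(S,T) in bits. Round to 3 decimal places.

2.331 bits

H(S,T) = −Σ p(x,y)·log₂ p(x,y) over all 6 cells.
  cell (1,a): −0.13·log₂0.13 = 0.3826
  cell (1,b): −0.20·log₂0.20 = 0.4644
  cell (1,c): −0.39·log₂0.39 = 0.5298
  cell (2,a): −0.11·log₂0.11 = 0.3503
  cell (2,b): −0.09·log₂0.09 = 0.3127
  cell (2,c): −0.08·log₂0.08 = 0.2915
Sum = 2.331 bits.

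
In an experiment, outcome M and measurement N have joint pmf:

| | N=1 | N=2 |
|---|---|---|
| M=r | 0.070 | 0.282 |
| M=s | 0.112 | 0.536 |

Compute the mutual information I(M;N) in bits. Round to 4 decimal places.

Marginals: p(M) = (0.3520, 0.6480), p(N) = (0.1820, 0.8180).
I(M;N) = H(M) + H(N) − H(M,N).
H(M) = 0.9358, H(N) = 0.6844, H(M,N) = 1.6195.
I(M;N) = 0.9358 + 0.6844 − 1.6195 = 0.0007 bits.

0.0007 bits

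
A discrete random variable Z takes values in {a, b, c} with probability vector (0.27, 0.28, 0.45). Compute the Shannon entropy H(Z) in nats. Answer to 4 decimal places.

1.0693 nats

H(Z) = −Σ p·ln p.
  −(0.27)·ln(0.27) = 0.35352
  −(0.28)·ln(0.28) = 0.35643
  −(0.45)·ln(0.45) = 0.35933
Sum: 0.35352 + 0.35643 + 0.35933 = 1.0693 nats.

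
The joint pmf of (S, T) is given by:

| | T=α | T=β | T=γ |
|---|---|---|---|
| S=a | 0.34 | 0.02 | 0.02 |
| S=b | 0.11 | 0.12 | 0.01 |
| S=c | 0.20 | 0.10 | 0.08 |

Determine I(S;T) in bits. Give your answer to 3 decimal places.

Marginals: p(S) = (0.3800, 0.2400, 0.3800), p(T) = (0.6500, 0.2400, 0.1100).
I(S;T) = H(S) + H(T) − H(S,T).
H(S) = 1.5550, H(T) = 1.2484, H(S,T) = 2.6268.
I(S;T) = 1.5550 + 1.2484 − 2.6268 = 0.177 bits.

0.177 bits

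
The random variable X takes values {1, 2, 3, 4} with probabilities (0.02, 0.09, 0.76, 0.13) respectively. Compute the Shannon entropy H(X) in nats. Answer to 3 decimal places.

0.769 nats

H(X) = −Σ p·ln p.
  −(0.02)·ln(0.02) = 0.0782
  −(0.09)·ln(0.09) = 0.2167
  −(0.76)·ln(0.76) = 0.2086
  −(0.13)·ln(0.13) = 0.2652
Sum: 0.0782 + 0.2167 + 0.2086 + 0.2652 = 0.769 nats.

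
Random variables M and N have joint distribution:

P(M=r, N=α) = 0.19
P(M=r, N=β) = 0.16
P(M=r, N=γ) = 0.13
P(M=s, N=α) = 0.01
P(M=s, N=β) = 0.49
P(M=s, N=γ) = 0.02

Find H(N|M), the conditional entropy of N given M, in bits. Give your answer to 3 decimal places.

0.946 bits

Chain rule: H(N|M) = H(M,N) − H(M).
Marginals: p(M) = (0.4800, 0.5200), p(N) = (0.2000, 0.6500, 0.1500).
H(M,N) = 1.9445 bits; H(M) = 0.9988 bits.
H(N|M) = 1.9445 − 0.9988 = 0.946 bits.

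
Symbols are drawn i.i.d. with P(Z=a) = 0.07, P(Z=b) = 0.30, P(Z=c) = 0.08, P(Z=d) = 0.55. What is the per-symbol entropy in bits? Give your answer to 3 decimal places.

1.556 bits

H(Z) = −Σ p·log₂ p.
  −(0.07)·log₂(0.07) = 0.2686
  −(0.30)·log₂(0.30) = 0.5211
  −(0.08)·log₂(0.08) = 0.2915
  −(0.55)·log₂(0.55) = 0.4744
Sum: 0.2686 + 0.5211 + 0.2915 + 0.4744 = 1.556 bits.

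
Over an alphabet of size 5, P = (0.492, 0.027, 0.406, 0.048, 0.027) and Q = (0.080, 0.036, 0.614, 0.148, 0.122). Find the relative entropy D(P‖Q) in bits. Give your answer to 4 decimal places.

0.8991 bits

D(P‖Q) = Σ p·log₂(p/q).
  0.492·log₂(0.492/0.080) = 1.28933
  0.027·log₂(0.027/0.036) = -0.01121
  0.406·log₂(0.406/0.614) = -0.24228
  0.048·log₂(0.048/0.148) = -0.07798
  0.027·log₂(0.027/0.122) = -0.05875
D(P‖Q) = 0.8991 bits.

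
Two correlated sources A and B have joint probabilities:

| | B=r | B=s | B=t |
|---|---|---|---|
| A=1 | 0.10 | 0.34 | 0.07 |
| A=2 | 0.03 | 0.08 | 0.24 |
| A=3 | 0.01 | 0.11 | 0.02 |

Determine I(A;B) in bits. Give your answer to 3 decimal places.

Marginals: p(A) = (0.5100, 0.3500, 0.1400), p(B) = (0.1400, 0.5300, 0.3300).
I(A;B) = Σ p(x,y)·log₂[p(x,y)/(p(x)p(y))].
  (1,r): 0.10·log₂(1.4006) = 0.0486
  (1,s): 0.34·log₂(1.2579) = 0.1125
  (1,t): 0.07·log₂(0.4159) = -0.0886
  (2,r): 0.03·log₂(0.6122) = -0.0212
  (2,s): 0.08·log₂(0.4313) = -0.0971
  (2,t): 0.24·log₂(2.0779) = 0.2532
  (3,r): 0.01·log₂(0.5102) = -0.0097
  (3,s): 0.11·log₂(1.4825) = 0.0625
  (3,t): 0.02·log₂(0.4329) = -0.0242
Sum = 0.236 bits.

0.236 bits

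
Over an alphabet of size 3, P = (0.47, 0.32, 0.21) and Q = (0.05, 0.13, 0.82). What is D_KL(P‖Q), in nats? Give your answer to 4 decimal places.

D(P‖Q) = Σ p·ln(p/q).
  0.47·ln(0.47/0.05) = 1.05313
  0.32·ln(0.32/0.13) = 0.28825
  0.21·ln(0.21/0.82) = -0.28606
D(P‖Q) = 1.0553 nats.

1.0553 nats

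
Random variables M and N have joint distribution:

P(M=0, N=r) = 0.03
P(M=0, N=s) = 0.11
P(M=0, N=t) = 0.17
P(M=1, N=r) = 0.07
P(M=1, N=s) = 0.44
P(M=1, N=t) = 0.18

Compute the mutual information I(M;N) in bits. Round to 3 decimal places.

0.058 bits

Marginals: p(M) = (0.3100, 0.6900), p(N) = (0.1000, 0.5500, 0.3500).
I(M;N) = Σ p(x,y)·log₂[p(x,y)/(p(x)p(y))].
  (0,r): 0.03·log₂(0.9677) = -0.0014
  (0,s): 0.11·log₂(0.6452) = -0.0695
  (0,t): 0.17·log₂(1.5668) = 0.1101
  (1,r): 0.07·log₂(1.0145) = 0.0015
  (1,s): 0.44·log₂(1.1594) = 0.0939
  (1,t): 0.18·log₂(0.7453) = -0.0763
Sum = 0.058 bits.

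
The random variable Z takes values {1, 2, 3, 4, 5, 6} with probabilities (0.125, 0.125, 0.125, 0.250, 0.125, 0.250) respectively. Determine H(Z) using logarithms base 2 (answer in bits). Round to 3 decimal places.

2.500 bits

H(Z) = −Σ p·log₂ p.
  −(0.125)·log₂(0.125) = 0.3750
  −(0.125)·log₂(0.125) = 0.3750
  −(0.125)·log₂(0.125) = 0.3750
  −(0.250)·log₂(0.250) = 0.5000
  −(0.125)·log₂(0.125) = 0.3750
  −(0.250)·log₂(0.250) = 0.5000
Sum: 0.3750 + 0.3750 + 0.3750 + 0.5000 + 0.3750 + 0.5000 = 2.500 bits.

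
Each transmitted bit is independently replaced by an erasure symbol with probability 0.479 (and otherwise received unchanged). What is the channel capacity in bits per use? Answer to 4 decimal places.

0.5210 bits

Binary erasure channel: capacity C = 1 − ε.
C = 1 − 0.479 = 0.5210 bits per channel use.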